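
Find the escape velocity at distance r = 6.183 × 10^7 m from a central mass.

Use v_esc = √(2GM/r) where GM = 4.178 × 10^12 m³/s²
r = 6.183 × 10^7 m
GM = 4.178 × 10^12 m³/s²
2GM/r = 2 × (4.178 × 10^12) / (6.183 × 10^7) = 135145 m²/s²
v_esc = √(2GM/r) = 367.62 m/s ≈ 367.6 m/s

Final answer: 367.6 m/s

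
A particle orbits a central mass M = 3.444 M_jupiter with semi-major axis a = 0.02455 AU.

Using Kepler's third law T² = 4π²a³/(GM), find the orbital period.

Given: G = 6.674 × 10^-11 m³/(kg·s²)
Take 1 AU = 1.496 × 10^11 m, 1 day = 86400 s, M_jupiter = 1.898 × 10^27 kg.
M = 3.444 M_jupiter = 6.53671 × 10^27 kg
GM = G × M = 6.674 × 10^-11 × 6.53671 × 10^27 = 4.3626 × 10^17 m³/s²
a = 0.02455 AU = 3.67268 × 10^9 m
a³ = 4.95392 × 10^28 m³
T = 2π √(a³/GM) = 2π √((4.95392 × 10^28) / (4.3626 × 10^17)) = 2π × 336978 s
T = 2.1173 × 10^6 s ≈ 24.51 days

Final answer: 24.51 days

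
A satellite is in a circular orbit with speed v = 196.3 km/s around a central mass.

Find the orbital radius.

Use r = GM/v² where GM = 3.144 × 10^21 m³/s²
v = 196.3 km/s = 196300 m/s
GM = 3.144 × 10^21 m³/s²
v² = 3.85337 × 10^10 m²/s²
r = GM/v² = (3.144 × 10^21) / (3.85337 × 10^10) = 8.15909 × 10^10 m ≈ 81.59 Gm

Final answer: 81.59 Gm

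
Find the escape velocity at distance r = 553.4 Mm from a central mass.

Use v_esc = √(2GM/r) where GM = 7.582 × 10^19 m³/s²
r = 553.4 Mm = 5.534 × 10^8 m
GM = 7.582 × 10^19 m³/s²
2GM/r = 2 × (7.582 × 10^19) / (5.534 × 10^8) = 2.74015 × 10^11 m²/s²
v_esc = √(2GM/r) = 523465 m/s ≈ 523.5 km/s

Final answer: 523.5 km/s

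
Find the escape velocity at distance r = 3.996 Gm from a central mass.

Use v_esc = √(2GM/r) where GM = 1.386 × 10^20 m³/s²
r = 3.996 Gm = 3.996 × 10^9 m
GM = 1.386 × 10^20 m³/s²
2GM/r = 2 × (1.386 × 10^20) / (3.996 × 10^9) = 6.93694 × 10^10 m²/s²
v_esc = √(2GM/r) = 263381 m/s ≈ 263.4 km/s

Final answer: 263.4 km/s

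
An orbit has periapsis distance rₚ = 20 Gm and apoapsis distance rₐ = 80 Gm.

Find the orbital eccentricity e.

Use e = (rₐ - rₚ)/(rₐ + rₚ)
rₚ = 20 Gm = 2 × 10^10 m
rₐ = 80 Gm = 8 × 10^10 m
rₐ − rₚ = 6 × 10^10 m
rₐ + rₚ = 1 × 10^11 m
e = (rₐ − rₚ)/(rₐ + rₚ) = 0.6

Final answer: e = 0.6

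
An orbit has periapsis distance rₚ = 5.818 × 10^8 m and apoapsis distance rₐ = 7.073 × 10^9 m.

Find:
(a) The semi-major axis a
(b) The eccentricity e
rₚ = 5.818 × 10^8 m
rₐ = 7.073 × 10^9 m
(a) a = (rₚ + rₐ)/2 = 3.8274 × 10^9 m ≈ 3.827 × 10^9 m
(b) e = (rₐ − rₚ)/(rₐ + rₚ) = (6.4912 × 10^9) / (7.6548 × 10^9) = 0.847991

Final answer:
(a) a = 3.827 × 10^9 m
(b) e = 0.848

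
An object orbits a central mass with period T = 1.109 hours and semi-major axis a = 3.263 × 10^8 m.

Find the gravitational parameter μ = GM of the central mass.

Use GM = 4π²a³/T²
T = 1.109 hours = 3992.4 s
a = 3.263 × 10^8 m
a³ = 3.47417 × 10^25 m³
T² = 1.59393 × 10^7 s²
GM = 4π² × (3.47417 × 10^25) / (1.59393 × 10^7) = 8.60484 × 10^19 m³/s²
GM ≈ 8.605 × 10^19 m³/s²

Final answer: GM = 8.605 × 10^19 m³/s²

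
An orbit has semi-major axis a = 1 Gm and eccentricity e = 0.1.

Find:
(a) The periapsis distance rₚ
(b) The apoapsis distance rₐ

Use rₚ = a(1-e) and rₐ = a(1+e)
a = 1 Gm = 1 × 10^9 m
e = 0.1:  1 − e = 0.9,  1 + e = 1.1
(a) rₚ = a(1 − e) = 1 × 10^9 m × 0.9 = 9 × 10^8 m ≈ 900 Mm
(b) rₐ = a(1 + e) = 1 × 10^9 m × 1.1 = 1.1 × 10^9 m ≈ 1.1 Gm

Final answer:
(a) rₚ = 900 Mm
(b) rₐ = 1.1 Gm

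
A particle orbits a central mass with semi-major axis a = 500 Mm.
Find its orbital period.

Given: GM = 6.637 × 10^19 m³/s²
a = 500 Mm = 5 × 10^8 m
GM = 6.637 × 10^19 m³/s²
a³ = 1.25 × 10^26 m³
T = 2π √(a³/GM) = 2π √((1.25 × 10^26) / (6.637 × 10^19)) = 2π × 1372.36 s
T = 8622.81 s ≈ 2.395 hours

Final answer: 2.395 hours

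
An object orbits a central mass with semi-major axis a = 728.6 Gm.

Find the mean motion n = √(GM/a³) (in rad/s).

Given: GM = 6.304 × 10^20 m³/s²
a = 728.6 Gm = 7.286 × 10^11 m
GM = 6.304 × 10^20 m³/s²
a³ = 3.86783 × 10^35 m³
GM/a³ = (6.304 × 10^20) / (3.86783 × 10^35) = 1.62985 × 10^-15 s⁻²
n = √(GM/a³) = 4.03715 × 10^-8 rad/s ≈ 4.037 × 10^-8 rad/s

Final answer: n = 4.037 × 10^-8 rad/s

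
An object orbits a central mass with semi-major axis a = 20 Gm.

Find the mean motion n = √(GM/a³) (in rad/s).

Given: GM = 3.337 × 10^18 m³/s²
a = 20 Gm = 2 × 10^10 m
GM = 3.337 × 10^18 m³/s²
a³ = 8 × 10^30 m³
GM/a³ = (3.337 × 10^18) / (8 × 10^30) = 4.17125 × 10^-13 s⁻²
n = √(GM/a³) = 6.45852 × 10^-7 rad/s ≈ 6.459 × 10^-7 rad/s

Final answer: n = 6.459 × 10^-7 rad/s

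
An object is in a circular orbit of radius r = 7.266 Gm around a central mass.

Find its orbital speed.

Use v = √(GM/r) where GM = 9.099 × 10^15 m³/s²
r = 7.266 Gm = 7.266 × 10^9 m
GM = 9.099 × 10^15 m³/s²
GM/r = (9.099 × 10^15) / (7.266 × 10^9) = 1.25227 × 10^6 m²/s²
v = √(GM/r) = 1119.05 m/s ≈ 1.119 km/s

Final answer: 1.119 km/s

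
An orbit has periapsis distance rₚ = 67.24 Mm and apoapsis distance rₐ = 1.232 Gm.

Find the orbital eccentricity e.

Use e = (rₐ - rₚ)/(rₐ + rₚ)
rₚ = 67.24 Mm = 6.724 × 10^7 m
rₐ = 1.232 Gm = 1.232 × 10^9 m
rₐ − rₚ = 1.16476 × 10^9 m
rₐ + rₚ = 1.29924 × 10^9 m
e = (rₐ − rₚ)/(rₐ + rₚ) = 0.896493

Final answer: e = 0.8965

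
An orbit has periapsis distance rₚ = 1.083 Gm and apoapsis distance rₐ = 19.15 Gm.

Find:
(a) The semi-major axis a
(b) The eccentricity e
rₚ = 1.083 Gm = 1.083 × 10^9 m
rₐ = 19.15 Gm = 1.915 × 10^10 m
(a) a = (rₚ + rₐ)/2 = 1.01165 × 10^10 m ≈ 10.12 Gm
(b) e = (rₐ − rₚ)/(rₐ + rₚ) = (1.8067 × 10^10) / (2.0233 × 10^10) = 0.892947

Final answer:
(a) a = 10.12 Gm
(b) e = 0.8929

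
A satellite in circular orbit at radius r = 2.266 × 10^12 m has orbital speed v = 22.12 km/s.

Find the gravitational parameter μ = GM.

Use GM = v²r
r = 2.266 × 10^12 m
v = 22.12 km/s = 22120 m/s
v² = 4.89294 × 10^8 m²/s²
GM = v²r = 4.89294 × 10^8 × 2.266 × 10^12 = 1.10874 × 10^21 m³/s²
GM ≈ 1.109 × 10^21 m³/s²

Final answer: GM = 1.109 × 10^21 m³/s²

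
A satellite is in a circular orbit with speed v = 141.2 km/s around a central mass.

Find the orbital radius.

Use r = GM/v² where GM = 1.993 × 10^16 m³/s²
v = 141.2 km/s = 141200 m/s
GM = 1.993 × 10^16 m³/s²
v² = 1.99374 × 10^10 m²/s²
r = GM/v² = (1.993 × 10^16) / (1.99374 × 10^10) = 999627 m ≈ 999.6 km

Final answer: 999.6 km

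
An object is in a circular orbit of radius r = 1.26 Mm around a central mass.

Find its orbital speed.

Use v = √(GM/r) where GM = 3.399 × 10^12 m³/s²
r = 1.26 Mm = 1.26 × 10^6 m
GM = 3.399 × 10^12 m³/s²
GM/r = (3.399 × 10^12) / (1.26 × 10^6) = 2.69762 × 10^6 m²/s²
v = √(GM/r) = 1642.44 m/s ≈ 1.642 km/s

Final answer: 1.642 km/s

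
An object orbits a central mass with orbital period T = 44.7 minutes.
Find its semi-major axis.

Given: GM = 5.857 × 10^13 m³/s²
T = 44.7 minutes = 2682 s
GM = 5.857 × 10^13 m³/s²
Kepler's third law: a³ = GM T² / (4π²)
T² = 7.19312 × 10^6 s²
a³ = (5.857 × 10^13) × (7.19312 × 10^6) / (4π²) = 1.06717 × 10^19 m³
a = (a³)^(1/3) = 2.20163 × 10^6 m ≈ 2.202 Mm

Final answer: 2.202 Mm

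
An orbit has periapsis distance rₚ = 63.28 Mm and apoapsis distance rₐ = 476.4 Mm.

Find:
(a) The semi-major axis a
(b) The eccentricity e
rₚ = 63.28 Mm = 6.328 × 10^7 m
rₐ = 476.4 Mm = 4.764 × 10^8 m
(a) a = (rₚ + rₐ)/2 = 2.6984 × 10^8 m ≈ 269.8 Mm
(b) e = (rₐ − rₚ)/(rₐ + rₚ) = (4.1312 × 10^8) / (5.3968 × 10^8) = 0.765491

Final answer:
(a) a = 269.8 Mm
(b) e = 0.7655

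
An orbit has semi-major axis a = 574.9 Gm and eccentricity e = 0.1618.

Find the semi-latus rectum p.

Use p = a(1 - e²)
a = 574.9 Gm = 5.749 × 10^11 m
e = 0.1618,  e² = 0.0261792,  1 − e² = 0.973821
p = a(1 − e²) = 5.749 × 10^11 m × 0.973821 = 5.5985 × 10^11 m ≈ 559.8 Gm

Final answer: p = 559.8 Gm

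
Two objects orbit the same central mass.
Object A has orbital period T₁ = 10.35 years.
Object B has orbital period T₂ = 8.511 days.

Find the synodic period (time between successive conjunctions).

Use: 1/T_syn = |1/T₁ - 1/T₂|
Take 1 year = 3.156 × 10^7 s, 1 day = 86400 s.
T₁ = 10.35 years = 3.26646 × 10^8 s
T₂ = 8.511 days = 735350 s
1/T₁ = 3.06142 × 10^-9 s⁻¹
1/T₂ = 1.3599 × 10^-6 s⁻¹
|1/T₁ − 1/T₂| = 1.35683 × 10^-6 s⁻¹
T_syn = 1 / |1/T₁ − 1/T₂| = 737010 s ≈ 8.53 days

Final answer: T_syn = 8.53 days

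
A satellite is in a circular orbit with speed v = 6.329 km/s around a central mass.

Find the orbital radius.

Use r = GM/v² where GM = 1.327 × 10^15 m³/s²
v = 6.329 km/s = 6329 m/s
GM = 1.327 × 10^15 m³/s²
v² = 4.00562 × 10^7 m²/s²
r = GM/v² = (1.327 × 10^15) / (4.00562 × 10^7) = 3.31284 × 10^7 m ≈ 33.13 Mm

Final answer: 33.13 Mm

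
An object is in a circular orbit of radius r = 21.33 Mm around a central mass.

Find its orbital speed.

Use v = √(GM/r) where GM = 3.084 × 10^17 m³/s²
r = 21.33 Mm = 2.133 × 10^7 m
GM = 3.084 × 10^17 m³/s²
GM/r = (3.084 × 10^17) / (2.133 × 10^7) = 1.44585 × 10^10 m²/s²
v = √(GM/r) = 120244 m/s ≈ 120.2 km/s

Final answer: 120.2 km/s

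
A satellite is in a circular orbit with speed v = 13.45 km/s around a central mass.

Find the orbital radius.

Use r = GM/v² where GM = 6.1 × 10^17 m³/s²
v = 13.45 km/s = 13450 m/s
GM = 6.1 × 10^17 m³/s²
v² = 1.80902 × 10^8 m²/s²
r = GM/v² = (6.1 × 10^17) / (1.80902 × 10^8) = 3.37198 × 10^9 m ≈ 3.372 × 10^9 m

Final answer: 3.372 × 10^9 m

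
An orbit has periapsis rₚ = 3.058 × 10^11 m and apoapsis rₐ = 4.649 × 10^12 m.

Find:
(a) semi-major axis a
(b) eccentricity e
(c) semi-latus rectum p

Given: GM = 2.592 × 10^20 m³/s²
rₚ = 3.058 × 10^11 m
rₐ = 4.649 × 10^12 m
GM = 2.592 × 10^20 m³/s²
a = (rₚ + rₐ)/2 = 2.4774 × 10^12 m
e = (rₐ − rₚ)/(rₐ + rₚ) = (4.3432 × 10^12) / (4.9548 × 10^12) = 0.876564
(a) a = 2.4774 × 10^12 m ≈ 2.477 × 10^12 m
(b) e = 0.876564 ≈ 0.8766
(c) 1 − e² = 0.231635;  p = a(1 − e²) = 2.4774 × 10^12 × 0.231635 = 5.73853 × 10^11 m ≈ 5.739 × 10^11 m

Final answer:
(a) semi-major axis a = 2.477 × 10^12 m
(b) eccentricity e = 0.8766
(c) semi-latus rectum p = 5.739 × 10^11 m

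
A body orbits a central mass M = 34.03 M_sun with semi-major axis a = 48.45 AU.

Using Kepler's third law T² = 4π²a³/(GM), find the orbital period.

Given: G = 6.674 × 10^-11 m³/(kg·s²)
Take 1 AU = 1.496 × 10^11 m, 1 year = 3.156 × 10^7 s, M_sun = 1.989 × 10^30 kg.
M = 34.03 M_sun = 6.76857 × 10^31 kg
GM = G × M = 6.674 × 10^-11 × 6.76857 × 10^31 = 4.51734 × 10^21 m³/s²
a = 48.45 AU = 7.24812 × 10^12 m
a³ = 3.80782 × 10^38 m³
T = 2π √(a³/GM) = 2π √((3.80782 × 10^38) / (4.51734 × 10^21)) = 2π × 2.90333 × 10^8 s
T = 1.82422 × 10^9 s ≈ 57.8 years

Final answer: 57.8 years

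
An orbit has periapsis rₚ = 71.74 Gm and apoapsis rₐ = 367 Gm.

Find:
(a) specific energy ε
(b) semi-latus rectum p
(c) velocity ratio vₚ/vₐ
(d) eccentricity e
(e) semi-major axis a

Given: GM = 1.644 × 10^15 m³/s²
rₚ = 71.74 Gm = 7.174 × 10^10 m
rₐ = 367 Gm = 3.67 × 10^11 m
GM = 1.644 × 10^15 m³/s²
a = (rₚ + rₐ)/2 = 2.1937 × 10^11 m
e = (rₐ − rₚ)/(rₐ + rₚ) = (2.9526 × 10^11) / (4.3874 × 10^11) = 0.672973
(a) 2a = 4.3874 × 10^11 m;  ε = −GM/(2a) = -3747.09 J/kg ≈ -3.747 kJ/kg
(b) 1 − e² = 0.547108;  p = a(1 − e²) = 2.1937 × 10^11 × 0.547108 = 1.20019 × 10^11 m ≈ 120 Gm
(c) vₚ/vₐ = rₐ/rₚ (angular momentum) = (3.67 × 10^11) / (7.174 × 10^10) = 5.1157 ≈ 5.116
(d) e = 0.672973 ≈ 0.673
(e) a = 2.1937 × 10^11 m ≈ 219.4 Gm

Final answer:
(a) specific energy ε = -3.747 kJ/kg
(b) semi-latus rectum p = 120 Gm
(c) velocity ratio vₚ/vₐ = 5.116
(d) eccentricity e = 0.673
(e) semi-major axis a = 219.4 Gm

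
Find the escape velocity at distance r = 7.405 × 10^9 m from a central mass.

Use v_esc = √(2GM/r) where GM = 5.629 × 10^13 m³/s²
r = 7.405 × 10^9 m
GM = 5.629 × 10^13 m³/s²
2GM/r = 2 × (5.629 × 10^13) / (7.405 × 10^9) = 15203.2 m²/s²
v_esc = √(2GM/r) = 123.301 m/s ≈ 123.3 m/s

Final answer: 123.3 m/s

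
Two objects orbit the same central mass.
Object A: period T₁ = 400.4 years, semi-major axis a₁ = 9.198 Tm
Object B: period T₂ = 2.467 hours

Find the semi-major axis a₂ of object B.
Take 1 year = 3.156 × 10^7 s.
T₁ = 400.4 years = 1.26366 × 10^10 s
T₂ = 2.467 hours = 8881.2 s
a₁ = 9.198 Tm = 9.198 × 10^12 m
Kepler's third law: (T₂/T₁)² = (a₂/a₁)³  ⇒  a₂ = a₁ (T₂/T₁)^(2/3)
T₂/T₁ = 7.02814 × 10^-7
(T₂/T₁)^(2/3) = 7.90485 × 10^-5
a₂ = 9.198 × 10^12 m × 7.90485 × 10^-5 = 7.27088 × 10^8 m ≈ 727.1 Mm

Final answer: a₂ = 727.1 Mm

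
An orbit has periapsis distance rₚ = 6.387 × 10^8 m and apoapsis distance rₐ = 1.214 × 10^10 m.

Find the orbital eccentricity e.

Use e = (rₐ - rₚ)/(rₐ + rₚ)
rₚ = 6.387 × 10^8 m
rₐ = 1.214 × 10^10 m
rₐ − rₚ = 1.15013 × 10^10 m
rₐ + rₚ = 1.27787 × 10^10 m
e = (rₐ − rₚ)/(rₐ + rₚ) = 0.900037

Final answer: e = 0.9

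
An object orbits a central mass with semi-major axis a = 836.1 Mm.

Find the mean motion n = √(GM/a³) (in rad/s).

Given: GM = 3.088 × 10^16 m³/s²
a = 836.1 Mm = 8.361 × 10^8 m
GM = 3.088 × 10^16 m³/s²
a³ = 5.84487 × 10^26 m³
GM/a³ = (3.088 × 10^16) / (5.84487 × 10^26) = 5.28327 × 10^-11 s⁻²
n = √(GM/a³) = 7.26861 × 10^-6 rad/s ≈ 7.269 × 10^-6 rad/s

Final answer: n = 7.269 × 10^-6 rad/s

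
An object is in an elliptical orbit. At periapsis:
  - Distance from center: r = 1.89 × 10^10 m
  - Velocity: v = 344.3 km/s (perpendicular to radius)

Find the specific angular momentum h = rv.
r = 1.89 × 10^10 m
v = 344.3 km/s = 344300 m/s
h = rv = 1.89 × 10^10 × 344300 = 6.50727 × 10^15 m²/s ≈ 6.507 × 10^15 m²/s

Final answer: h = 6.507 × 10^15 m²/s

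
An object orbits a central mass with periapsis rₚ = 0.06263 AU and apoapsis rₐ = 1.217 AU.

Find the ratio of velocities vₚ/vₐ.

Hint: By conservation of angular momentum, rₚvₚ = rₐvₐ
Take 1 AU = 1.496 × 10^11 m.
rₚ = 0.06263 AU = 9.36945 × 10^9 m
rₐ = 1.217 AU = 1.82063 × 10^11 m
rₚvₚ = rₐvₐ  ⇒  vₚ/vₐ = rₐ/rₚ
vₚ/vₐ = (1.82063 × 10^11) / (9.36945 × 10^9) = 19.4316

Final answer: vₚ/vₐ = 19.43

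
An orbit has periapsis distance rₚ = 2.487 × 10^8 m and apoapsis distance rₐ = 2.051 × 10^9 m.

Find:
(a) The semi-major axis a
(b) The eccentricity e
rₚ = 2.487 × 10^8 m
rₐ = 2.051 × 10^9 m
(a) a = (rₚ + rₐ)/2 = 1.14985 × 10^9 m ≈ 1.15 × 10^9 m
(b) e = (rₐ − rₚ)/(rₐ + rₚ) = (1.8023 × 10^9) / (2.2997 × 10^9) = 0.783711

Final answer:
(a) a = 1.15 × 10^9 m
(b) e = 0.7837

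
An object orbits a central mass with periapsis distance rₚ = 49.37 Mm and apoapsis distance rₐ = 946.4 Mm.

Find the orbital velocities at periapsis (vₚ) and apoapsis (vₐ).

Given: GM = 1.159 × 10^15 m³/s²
rₚ = 49.37 Mm = 4.937 × 10^7 m
rₐ = 946.4 Mm = 9.464 × 10^8 m
GM = 1.159 × 10^15 m³/s²
a = (rₚ + rₐ)/2 = 4.97885 × 10^8 m
Vis-viva: v² = GM (2/r − 1/a)
vₚ² = 1.159 × 10^15 × (4.05104 × 10^-8 − 2.0085 × 10^-9) = 4.46237 × 10^7 m²/s²
vₚ = 6680.1 m/s ≈ 6.68 km/s
vₐ² = 1.159 × 10^15 × (2.11327 × 10^-9 − 2.0085 × 10^-9) = 121435 m²/s²
vₐ = 348.475 m/s ≈ 348.5 m/s

Final answer: vₚ = 6.68 km/s, vₐ = 348.5 m/s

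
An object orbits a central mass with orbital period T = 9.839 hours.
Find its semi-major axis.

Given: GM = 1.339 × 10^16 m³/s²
T = 9.839 hours = 35420.4 s
GM = 1.339 × 10^16 m³/s²
Kepler's third law: a³ = GM T² / (4π²)
T² = 1.2546 × 10^9 s²
a³ = (1.339 × 10^16) × (1.2546 × 10^9) / (4π²) = 4.25528 × 10^23 m³
a = (a³)^(1/3) = 7.52158 × 10^7 m ≈ 7.522 × 10^7 m

Final answer: 7.522 × 10^7 m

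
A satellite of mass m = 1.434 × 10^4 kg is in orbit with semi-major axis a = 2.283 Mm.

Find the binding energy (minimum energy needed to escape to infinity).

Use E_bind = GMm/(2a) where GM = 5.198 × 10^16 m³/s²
a = 2.283 Mm = 2.283 × 10^6 m
GM = 5.198 × 10^16 m³/s²
m = 1.434 × 10^4 kg
GMm = 5.198 × 10^16 × 14340 = 7.45393 × 10^20 m³·kg/s²
2a = 4.566 × 10^6 m
E_bind = GMm/(2a) = 1.63249 × 10^14 J ≈ 163.2 TJ

Final answer: 163.2 TJ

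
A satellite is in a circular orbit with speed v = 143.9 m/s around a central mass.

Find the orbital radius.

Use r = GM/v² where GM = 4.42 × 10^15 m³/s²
v = 143.9 m/s
GM = 4.42 × 10^15 m³/s²
v² = 20707.2 m²/s²
r = GM/v² = (4.42 × 10^15) / 20707.2 = 2.13452 × 10^11 m ≈ 213.5 Gm

Final answer: 213.5 Gm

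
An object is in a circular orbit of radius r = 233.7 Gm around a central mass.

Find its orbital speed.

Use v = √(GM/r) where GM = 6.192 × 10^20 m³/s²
r = 233.7 Gm = 2.337 × 10^11 m
GM = 6.192 × 10^20 m³/s²
GM/r = (6.192 × 10^20) / (2.337 × 10^11) = 2.64955 × 10^9 m²/s²
v = √(GM/r) = 51473.8 m/s ≈ 51.47 km/s

Final answer: 51.47 km/s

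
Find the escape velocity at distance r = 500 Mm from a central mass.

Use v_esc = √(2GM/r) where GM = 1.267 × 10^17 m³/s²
r = 500 Mm = 5 × 10^8 m
GM = 1.267 × 10^17 m³/s²
2GM/r = 2 × (1.267 × 10^17) / (5 × 10^8) = 5.068 × 10^8 m²/s²
v_esc = √(2GM/r) = 22512.2 m/s ≈ 22.51 km/s

Final answer: 22.51 km/s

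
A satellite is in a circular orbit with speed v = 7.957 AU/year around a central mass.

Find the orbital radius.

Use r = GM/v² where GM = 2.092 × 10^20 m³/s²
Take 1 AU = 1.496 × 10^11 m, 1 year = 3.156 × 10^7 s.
v = 7.957 AU/year = 37717.6 m/s
GM = 2.092 × 10^20 m³/s²
v² = 1.42262 × 10^9 m²/s²
r = GM/v² = (2.092 × 10^20) / (1.42262 × 10^9) = 1.47053 × 10^11 m ≈ 0.983 AU

Final answer: 0.983 AU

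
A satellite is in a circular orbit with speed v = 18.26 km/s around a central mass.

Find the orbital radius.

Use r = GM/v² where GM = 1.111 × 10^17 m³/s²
v = 18.26 km/s = 18260 m/s
GM = 1.111 × 10^17 m³/s²
v² = 3.33428 × 10^8 m²/s²
r = GM/v² = (1.111 × 10^17) / (3.33428 × 10^8) = 3.33206 × 10^8 m ≈ 3.332 × 10^8 m

Final answer: 3.332 × 10^8 m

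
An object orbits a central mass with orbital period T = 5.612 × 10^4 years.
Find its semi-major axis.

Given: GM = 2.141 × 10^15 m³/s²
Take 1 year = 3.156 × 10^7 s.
T = 5.612 × 10^4 years = 1.77115 × 10^12 s
GM = 2.141 × 10^15 m³/s²
Kepler's third law: a³ = GM T² / (4π²)
T² = 3.13696 × 10^24 s²
a³ = (2.141 × 10^15) × (3.13696 × 10^24) / (4π²) = 1.70124 × 10^38 m³
a = (a³)^(1/3) = 5.54101 × 10^12 m ≈ 5.541 Tm

Final answer: 5.541 Tm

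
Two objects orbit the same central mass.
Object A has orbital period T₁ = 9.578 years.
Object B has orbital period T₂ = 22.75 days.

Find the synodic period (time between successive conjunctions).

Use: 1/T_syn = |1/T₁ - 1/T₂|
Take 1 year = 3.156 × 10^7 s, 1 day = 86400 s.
T₁ = 9.578 years = 3.02282 × 10^8 s
T₂ = 22.75 days = 1.9656 × 10^6 s
1/T₁ = 3.30817 × 10^-9 s⁻¹
1/T₂ = 5.08751 × 10^-7 s⁻¹
|1/T₁ − 1/T₂| = 5.05442 × 10^-7 s⁻¹
T_syn = 1 / |1/T₁ − 1/T₂| = 1.97847 × 10^6 s ≈ 22.9 days

Final answer: T_syn = 22.9 days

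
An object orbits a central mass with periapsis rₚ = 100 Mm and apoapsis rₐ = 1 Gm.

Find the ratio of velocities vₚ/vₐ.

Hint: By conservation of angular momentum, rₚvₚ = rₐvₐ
rₚ = 100 Mm = 1 × 10^8 m
rₐ = 1 Gm = 1 × 10^9 m
rₚvₚ = rₐvₐ  ⇒  vₚ/vₐ = rₐ/rₚ
vₚ/vₐ = (1 × 10^9) / (1 × 10^8) = 10

Final answer: vₚ/vₐ = 10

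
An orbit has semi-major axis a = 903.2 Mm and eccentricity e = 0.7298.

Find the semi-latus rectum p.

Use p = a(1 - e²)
a = 903.2 Mm = 9.032 × 10^8 m
e = 0.7298,  e² = 0.532608,  1 − e² = 0.467392
p = a(1 − e²) = 9.032 × 10^8 m × 0.467392 = 4.22148 × 10^8 m ≈ 422.1 Mm

Final answer: p = 422.1 Mm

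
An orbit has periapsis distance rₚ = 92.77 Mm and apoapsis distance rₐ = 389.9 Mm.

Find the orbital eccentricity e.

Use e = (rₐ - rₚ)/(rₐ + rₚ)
rₚ = 92.77 Mm = 9.277 × 10^7 m
rₐ = 389.9 Mm = 3.899 × 10^8 m
rₐ − rₚ = 2.9713 × 10^8 m
rₐ + rₚ = 4.8267 × 10^8 m
e = (rₐ − rₚ)/(rₐ + rₚ) = 0.615597

Final answer: e = 0.6156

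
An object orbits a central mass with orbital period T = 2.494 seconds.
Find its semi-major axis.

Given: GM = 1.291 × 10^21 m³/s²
T = 2.494 seconds
GM = 1.291 × 10^21 m³/s²
Kepler's third law: a³ = GM T² / (4π²)
T² = 6.22004 s²
a³ = (1.291 × 10^21) × 6.22004 / (4π²) = 2.03404 × 10^20 m³
a = (a³)^(1/3) = 5.88103 × 10^6 m ≈ 5.881 × 10^6 m

Final answer: 5.881 × 10^6 m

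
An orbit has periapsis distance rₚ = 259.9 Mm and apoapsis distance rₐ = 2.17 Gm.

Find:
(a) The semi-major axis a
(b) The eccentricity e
rₚ = 259.9 Mm = 2.599 × 10^8 m
rₐ = 2.17 Gm = 2.17 × 10^9 m
(a) a = (rₚ + rₐ)/2 = 1.21495 × 10^9 m ≈ 1.215 Gm
(b) e = (rₐ − rₚ)/(rₐ + rₚ) = (1.9101 × 10^9) / (2.4299 × 10^9) = 0.786082

Final answer:
(a) a = 1.215 Gm
(b) e = 0.7861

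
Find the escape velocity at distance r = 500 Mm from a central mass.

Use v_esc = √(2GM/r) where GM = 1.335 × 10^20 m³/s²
r = 500 Mm = 5 × 10^8 m
GM = 1.335 × 10^20 m³/s²
2GM/r = 2 × (1.335 × 10^20) / (5 × 10^8) = 5.34 × 10^11 m²/s²
v_esc = √(2GM/r) = 730753 m/s ≈ 730.8 km/s

Final answer: 730.8 km/s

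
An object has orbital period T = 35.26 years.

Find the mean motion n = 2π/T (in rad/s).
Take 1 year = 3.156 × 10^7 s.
T = 35.26 years = 1.11281 × 10^9 s
n = 2π / (1.11281 × 10^9 s) = 5.64626 × 10^-9 rad/s ≈ 5.646 × 10^-9 rad/s

Final answer: n = 5.646 × 10^-9 rad/s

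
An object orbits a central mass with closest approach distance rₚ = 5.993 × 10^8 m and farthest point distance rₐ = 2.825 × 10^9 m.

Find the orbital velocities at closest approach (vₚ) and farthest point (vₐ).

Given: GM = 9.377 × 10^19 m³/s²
rₚ = 5.993 × 10^8 m
rₐ = 2.825 × 10^9 m
GM = 9.377 × 10^19 m³/s²
a = (rₚ + rₐ)/2 = 1.71215 × 10^9 m
Vis-viva: v² = GM (2/r − 1/a)
vₚ² = 9.377 × 10^19 × (3.33723 × 10^-9 − 5.84061 × 10^-10) = 2.58164 × 10^11 m²/s²
vₚ = 508099 m/s ≈ 508.1 km/s
vₐ² = 9.377 × 10^19 × (7.07965 × 10^-10 − 5.84061 × 10^-10) = 1.16184 × 10^10 m²/s²
vₐ = 107789 m/s ≈ 107.8 km/s

Final answer: vₚ = 508.1 km/s, vₐ = 107.8 km/s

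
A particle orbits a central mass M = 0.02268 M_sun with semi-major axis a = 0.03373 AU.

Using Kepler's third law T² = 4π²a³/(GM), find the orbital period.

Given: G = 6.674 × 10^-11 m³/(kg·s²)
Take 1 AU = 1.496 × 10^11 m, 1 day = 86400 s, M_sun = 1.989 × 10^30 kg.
M = 0.02268 M_sun = 4.51105 × 10^28 kg
GM = G × M = 6.674 × 10^-11 × 4.51105 × 10^28 = 3.01068 × 10^18 m³/s²
a = 0.03373 AU = 5.04601 × 10^9 m
a³ = 1.28482 × 10^29 m³
T = 2π √(a³/GM) = 2π √((1.28482 × 10^29) / (3.01068 × 10^18)) = 2π × 206581 s
T = 1.29799 × 10^6 s ≈ 15.02 days

Final answer: 15.02 days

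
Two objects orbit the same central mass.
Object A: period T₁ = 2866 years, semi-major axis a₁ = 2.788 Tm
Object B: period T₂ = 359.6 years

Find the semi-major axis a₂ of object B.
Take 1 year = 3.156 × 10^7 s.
T₁ = 2866 years = 9.0451 × 10^10 s
T₂ = 359.6 years = 1.1349 × 10^10 s
a₁ = 2.788 Tm = 2.788 × 10^12 m
Kepler's third law: (T₂/T₁)² = (a₂/a₁)³  ⇒  a₂ = a₁ (T₂/T₁)^(2/3)
T₂/T₁ = 0.125471
(T₂/T₁)^(2/3) = 0.250628
a₂ = 2.788 × 10^12 m × 0.250628 = 6.9875 × 10^11 m ≈ 698.7 Gm

Final answer: a₂ = 698.7 Gm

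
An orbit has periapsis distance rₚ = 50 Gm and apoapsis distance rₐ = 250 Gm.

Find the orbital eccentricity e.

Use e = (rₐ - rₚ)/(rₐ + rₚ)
rₚ = 50 Gm = 5 × 10^10 m
rₐ = 250 Gm = 2.5 × 10^11 m
rₐ − rₚ = 2 × 10^11 m
rₐ + rₚ = 3 × 10^11 m
e = (rₐ − rₚ)/(rₐ + rₚ) = 0.666667

Final answer: e = 0.6667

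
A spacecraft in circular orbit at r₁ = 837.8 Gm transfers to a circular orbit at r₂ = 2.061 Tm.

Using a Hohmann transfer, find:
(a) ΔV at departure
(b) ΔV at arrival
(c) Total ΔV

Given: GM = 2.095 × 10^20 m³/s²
r₁ = 837.8 Gm = 8.378 × 10^11 m
r₂ = 2.061 Tm = 2.061 × 10^12 m
GM = 2.095 × 10^20 m³/s²
Transfer ellipse: a_t = (r₁ + r₂)/2 = 1.4494 × 10^12 m
Circular speed at r₁: v₁ = √(GM/r₁) = 15813.3 m/s
Transfer speed at r₁ (periapsis): v₁ₜ = √(GM(2/r₁ − 1/a_t)) = 18856.7 m/s
(a) ΔV₁ = v₁ₜ − v₁ = 3043.47 m/s ≈ 3.043 km/s
Circular speed at r₂: v₂ = √(GM/r₂) = 10082.1 m/s
Transfer speed at r₂ (apoapsis): v₂ₜ = √(GM(2/r₂ − 1/a_t)) = 7665.3 m/s
(b) ΔV₂ = v₂ − v₂ₜ = 2416.85 m/s ≈ 2.417 km/s
(c) ΔV_total = ΔV₁ + ΔV₂ = 5460.32 m/s ≈ 5.46 km/s

Final answer:
(a) ΔV₁ = 3.043 km/s
(b) ΔV₂ = 2.417 km/s
(c) ΔV_total = 5.46 km/s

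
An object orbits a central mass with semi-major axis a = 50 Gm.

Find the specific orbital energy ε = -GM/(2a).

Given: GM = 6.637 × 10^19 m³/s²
a = 50 Gm = 5 × 10^10 m
GM = 6.637 × 10^19 m³/s²
2a = 1 × 10^11 m
ε = −GM/(2a) = -6.637 × 10^8 J/kg ≈ -663.7 MJ/kg

Final answer: -663.7 MJ/kg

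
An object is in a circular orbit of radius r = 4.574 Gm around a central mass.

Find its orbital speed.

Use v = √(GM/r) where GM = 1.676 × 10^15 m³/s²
r = 4.574 Gm = 4.574 × 10^9 m
GM = 1.676 × 10^15 m³/s²
GM/r = (1.676 × 10^15) / (4.574 × 10^9) = 366419 m²/s²
v = √(GM/r) = 605.325 m/s ≈ 605.3 m/s

Final answer: 605.3 m/s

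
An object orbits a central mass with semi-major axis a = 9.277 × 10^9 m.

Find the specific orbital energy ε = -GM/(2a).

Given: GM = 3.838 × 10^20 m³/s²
a = 9.277 × 10^9 m
GM = 3.838 × 10^20 m³/s²
2a = 1.8554 × 10^10 m
ε = −GM/(2a) = -2.06856 × 10^10 J/kg ≈ -20.69 GJ/kg

Final answer: -20.69 GJ/kg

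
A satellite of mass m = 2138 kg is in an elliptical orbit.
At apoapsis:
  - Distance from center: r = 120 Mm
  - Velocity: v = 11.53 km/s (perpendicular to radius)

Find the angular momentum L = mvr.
r = 120 Mm = 1.2 × 10^8 m
v = 11.53 km/s = 11530 m/s
vr = 11530 × 1.2 × 10^8 = 1.3836 × 10^12 m²/s
L = m × vr = 2138 × 1.3836 × 10^12 = 2.95814 × 10^15 kg·m²/s ≈ 2.958 × 10^15 kg·m²/s

Final answer: L = 2.958 × 10^15 kg·m²/s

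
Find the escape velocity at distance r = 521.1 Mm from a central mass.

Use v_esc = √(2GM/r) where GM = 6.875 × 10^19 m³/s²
r = 521.1 Mm = 5.211 × 10^8 m
GM = 6.875 × 10^19 m³/s²
2GM/r = 2 × (6.875 × 10^19) / (5.211 × 10^8) = 2.63865 × 10^11 m²/s²
v_esc = √(2GM/r) = 513678 m/s ≈ 513.7 km/s

Final answer: 513.7 km/s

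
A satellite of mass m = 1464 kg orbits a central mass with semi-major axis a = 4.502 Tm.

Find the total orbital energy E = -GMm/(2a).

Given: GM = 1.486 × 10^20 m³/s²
a = 4.502 Tm = 4.502 × 10^12 m
GM = 1.486 × 10^20 m³/s²
2a = 9.004 × 10^12 m
GMm = 1.486 × 10^20 × 1464 = 2.1755 × 10^23 m³·kg/s²
E = −GMm/(2a) = -2.41615 × 10^10 J ≈ -24.16 GJ

Final answer: -24.16 GJ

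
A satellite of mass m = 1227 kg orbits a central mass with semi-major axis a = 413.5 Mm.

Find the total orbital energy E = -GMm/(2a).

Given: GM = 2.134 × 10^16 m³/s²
a = 413.5 Mm = 4.135 × 10^8 m
GM = 2.134 × 10^16 m³/s²
2a = 8.27 × 10^8 m
GMm = 2.134 × 10^16 × 1227 = 2.61842 × 10^19 m³·kg/s²
E = −GMm/(2a) = -3.16616 × 10^10 J ≈ -31.66 GJ

Final answer: -31.66 GJ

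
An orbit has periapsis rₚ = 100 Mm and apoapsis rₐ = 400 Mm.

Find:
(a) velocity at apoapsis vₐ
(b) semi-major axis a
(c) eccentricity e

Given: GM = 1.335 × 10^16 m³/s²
rₚ = 100 Mm = 1 × 10^8 m
rₐ = 400 Mm = 4 × 10^8 m
GM = 1.335 × 10^16 m³/s²
a = (rₚ + rₐ)/2 = 2.5 × 10^8 m
e = (rₐ − rₚ)/(rₐ + rₚ) = (3 × 10^8) / (5 × 10^8) = 0.6
(a) vₐ² = GM (2/rₐ − 1/a) = 1.335 × 10^16 × (5 × 10^-9 − 4 × 10^-9) = 1.335 × 10^7 m²/s²;  vₐ = 3653.77 m/s ≈ 3.654 km/s
(b) a = 2.5 × 10^8 m ≈ 250 Mm
(c) e = 0.6 ≈ 0.6

Final answer:
(a) velocity at apoapsis vₐ = 3.654 km/s
(b) semi-major axis a = 250 Mm
(c) eccentricity e = 0.6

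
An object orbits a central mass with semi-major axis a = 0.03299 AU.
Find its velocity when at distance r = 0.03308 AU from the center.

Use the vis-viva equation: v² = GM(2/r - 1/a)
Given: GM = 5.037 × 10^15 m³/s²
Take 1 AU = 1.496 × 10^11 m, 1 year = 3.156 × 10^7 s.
a = 0.03299 AU = 4.9353 × 10^9 m
r = 0.03308 AU = 4.94877 × 10^9 m
GM = 5.037 × 10^15 m³/s²
2/r − 1/a = 4.04141 × 10^-10 − 2.02622 × 10^-10 = 2.01519 × 10^-10 m⁻¹
v² = GM (2/r − 1/a) = 1.01505 × 10^6 m²/s²
v = 1007.5 m/s ≈ 0.2125 AU/year

Final answer: 0.2125 AU/year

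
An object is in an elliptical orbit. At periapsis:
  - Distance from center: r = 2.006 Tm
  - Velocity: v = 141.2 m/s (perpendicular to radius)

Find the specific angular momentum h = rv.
r = 2.006 Tm = 2.006 × 10^12 m
v = 141.2 m/s
h = rv = 2.006 × 10^12 × 141.2 = 2.83247 × 10^14 m²/s ≈ 2.832 × 10^14 m²/s

Final answer: h = 2.832 × 10^14 m²/s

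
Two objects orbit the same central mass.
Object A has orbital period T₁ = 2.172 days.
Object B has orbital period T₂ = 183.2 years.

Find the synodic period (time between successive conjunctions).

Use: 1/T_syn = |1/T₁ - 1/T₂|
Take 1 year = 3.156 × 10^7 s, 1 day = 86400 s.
T₁ = 2.172 days = 187661 s
T₂ = 183.2 years = 5.78179 × 10^9 s
1/T₁ = 5.32876 × 10^-6 s⁻¹
1/T₂ = 1.72957 × 10^-10 s⁻¹
|1/T₁ − 1/T₂| = 5.32859 × 10^-6 s⁻¹
T_syn = 1 / |1/T₁ − 1/T₂| = 187667 s ≈ 2.172 days

Final answer: T_syn = 2.172 days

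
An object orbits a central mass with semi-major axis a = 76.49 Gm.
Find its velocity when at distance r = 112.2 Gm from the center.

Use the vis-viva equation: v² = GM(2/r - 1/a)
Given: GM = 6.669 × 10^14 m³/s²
a = 76.49 Gm = 7.649 × 10^10 m
r = 112.2 Gm = 1.122 × 10^11 m
GM = 6.669 × 10^14 m³/s²
2/r − 1/a = 1.78253 × 10^-11 − 1.30736 × 10^-11 = 4.75171 × 10^-12 m⁻¹
v² = GM (2/r − 1/a) = 3168.91 m²/s²
v = 56.2931 m/s ≈ 56.29 m/s

Final answer: 56.29 m/s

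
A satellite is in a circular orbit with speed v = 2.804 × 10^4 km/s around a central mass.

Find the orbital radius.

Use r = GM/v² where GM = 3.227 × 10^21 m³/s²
v = 2.804 × 10^4 km/s = 2.804 × 10^7 m/s
GM = 3.227 × 10^21 m³/s²
v² = 7.86242 × 10^14 m²/s²
r = GM/v² = (3.227 × 10^21) / (7.86242 × 10^14) = 4.10434 × 10^6 m ≈ 4.104 Mm

Final answer: 4.104 Mm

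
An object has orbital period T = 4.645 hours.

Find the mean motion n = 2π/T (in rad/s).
T = 4.645 hours = 16722 s
n = 2π / 16722 s = 0.000375744 rad/s ≈ 0.0003757 rad/s

Final answer: n = 0.0003757 rad/s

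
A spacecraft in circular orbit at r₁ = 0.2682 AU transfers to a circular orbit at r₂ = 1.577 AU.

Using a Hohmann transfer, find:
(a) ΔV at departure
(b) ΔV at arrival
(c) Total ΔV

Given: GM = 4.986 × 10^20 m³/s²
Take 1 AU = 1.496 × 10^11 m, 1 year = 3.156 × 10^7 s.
r₁ = 0.2682 AU = 4.01227 × 10^10 m
r₂ = 1.577 AU = 2.35919 × 10^11 m
GM = 4.986 × 10^20 m³/s²
Transfer ellipse: a_t = (r₁ + r₂)/2 = 1.38021 × 10^11 m
Circular speed at r₁: v₁ = √(GM/r₁) = 111476 m/s
Transfer speed at r₁ (periapsis): v₁ₜ = √(GM(2/r₁ − 1/a_t)) = 145744 m/s
(a) ΔV₁ = v₁ₜ − v₁ = 34267.9 m/s ≈ 7.229 AU/year
Circular speed at r₂: v₂ = √(GM/r₂) = 45972.1 m/s
Transfer speed at r₂ (apoapsis): v₂ₜ = √(GM(2/r₂ − 1/a_t)) = 24786.6 m/s
(b) ΔV₂ = v₂ − v₂ₜ = 21185.5 m/s ≈ 4.469 AU/year
(c) ΔV_total = ΔV₁ + ΔV₂ = 55453.4 m/s ≈ 11.7 AU/year

Final answer:
(a) ΔV₁ = 7.229 AU/year
(b) ΔV₂ = 4.469 AU/year
(c) ΔV_total = 11.7 AU/year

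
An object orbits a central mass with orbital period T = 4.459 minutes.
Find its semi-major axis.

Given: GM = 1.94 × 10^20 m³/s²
T = 4.459 minutes = 267.54 s
GM = 1.94 × 10^20 m³/s²
Kepler's third law: a³ = GM T² / (4π²)
T² = 71577.7 s²
a³ = (1.94 × 10^20) × 71577.7 / (4π²) = 3.51738 × 10^23 m³
a = (a³)^(1/3) = 7.05895 × 10^7 m ≈ 70.59 Mm

Final answer: 70.59 Mm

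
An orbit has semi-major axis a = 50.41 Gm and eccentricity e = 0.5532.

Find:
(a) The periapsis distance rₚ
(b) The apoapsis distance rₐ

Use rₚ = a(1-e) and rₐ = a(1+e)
a = 50.41 Gm = 5.041 × 10^10 m
e = 0.5532:  1 − e = 0.4468,  1 + e = 1.5532
(a) rₚ = a(1 − e) = 5.041 × 10^10 m × 0.4468 = 2.25232 × 10^10 m ≈ 22.52 Gm
(b) rₐ = a(1 + e) = 5.041 × 10^10 m × 1.5532 = 7.82968 × 10^10 m ≈ 78.3 Gm

Final answer:
(a) rₚ = 22.52 Gm
(b) rₐ = 78.3 Gm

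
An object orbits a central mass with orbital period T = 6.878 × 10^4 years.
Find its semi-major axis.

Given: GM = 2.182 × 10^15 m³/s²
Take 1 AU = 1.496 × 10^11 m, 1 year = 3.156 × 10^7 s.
T = 6.878 × 10^4 years = 2.1707 × 10^12 s
GM = 2.182 × 10^15 m³/s²
Kepler's third law: a³ = GM T² / (4π²)
T² = 4.71192 × 10^24 s²
a³ = (2.182 × 10^15) × (4.71192 × 10^24) / (4π²) = 2.60431 × 10^38 m³
a = (a³)^(1/3) = 6.38603 × 10^12 m ≈ 42.69 AU

Final answer: 42.69 AU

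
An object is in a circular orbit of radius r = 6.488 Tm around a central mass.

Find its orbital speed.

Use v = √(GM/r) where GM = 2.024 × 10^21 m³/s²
r = 6.488 Tm = 6.488 × 10^12 m
GM = 2.024 × 10^21 m³/s²
GM/r = (2.024 × 10^21) / (6.488 × 10^12) = 3.11961 × 10^8 m²/s²
v = √(GM/r) = 17662.4 m/s ≈ 17.66 km/s

Final answer: 17.66 km/s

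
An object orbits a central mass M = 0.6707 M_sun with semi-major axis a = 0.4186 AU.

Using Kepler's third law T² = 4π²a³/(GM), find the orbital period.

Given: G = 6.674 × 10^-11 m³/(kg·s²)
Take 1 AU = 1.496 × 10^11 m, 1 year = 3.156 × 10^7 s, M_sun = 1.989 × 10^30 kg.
M = 0.6707 M_sun = 1.33402 × 10^30 kg
GM = G × M = 6.674 × 10^-11 × 1.33402 × 10^30 = 8.90326 × 10^19 m³/s²
a = 0.4186 AU = 6.26226 × 10^10 m
a³ = 2.4558 × 10^32 m³
T = 2π √(a³/GM) = 2π √((2.4558 × 10^32) / (8.90326 × 10^19)) = 2π × 1.66082 × 10^6 s
T = 1.04352 × 10^7 s ≈ 0.3306 years

Final answer: 0.3306 years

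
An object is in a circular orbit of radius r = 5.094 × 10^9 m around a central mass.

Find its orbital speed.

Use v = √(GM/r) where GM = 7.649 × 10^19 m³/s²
r = 5.094 × 10^9 m
GM = 7.649 × 10^19 m³/s²
GM/r = (7.649 × 10^19) / (5.094 × 10^9) = 1.50157 × 10^10 m²/s²
v = √(GM/r) = 122539 m/s ≈ 122.5 km/s

Final answer: 122.5 km/s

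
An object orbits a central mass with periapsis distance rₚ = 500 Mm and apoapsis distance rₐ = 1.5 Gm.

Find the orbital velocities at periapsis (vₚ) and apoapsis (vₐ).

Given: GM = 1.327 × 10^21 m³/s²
rₚ = 500 Mm = 5 × 10^8 m
rₐ = 1.5 Gm = 1.5 × 10^9 m
GM = 1.327 × 10^21 m³/s²
a = (rₚ + rₐ)/2 = 1 × 10^9 m
Vis-viva: v² = GM (2/r − 1/a)
vₚ² = 1.327 × 10^21 × (4 × 10^-9 − 1 × 10^-9) = 3.981 × 10^12 m²/s²
vₚ = 1.99524 × 10^6 m/s ≈ 1995 km/s
vₐ² = 1.327 × 10^21 × (1.33333 × 10^-9 − 1 × 10^-9) = 4.42333 × 10^11 m²/s²
vₐ = 665081 m/s ≈ 665.1 km/s

Final answer: vₚ = 1995 km/s, vₐ = 665.1 km/s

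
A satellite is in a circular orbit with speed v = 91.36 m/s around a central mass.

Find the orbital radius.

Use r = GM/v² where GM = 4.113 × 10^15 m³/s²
v = 91.36 m/s
GM = 4.113 × 10^15 m³/s²
v² = 8346.65 m²/s²
r = GM/v² = (4.113 × 10^15) / 8346.65 = 4.92773 × 10^11 m ≈ 492.8 Gm

Final answer: 492.8 Gm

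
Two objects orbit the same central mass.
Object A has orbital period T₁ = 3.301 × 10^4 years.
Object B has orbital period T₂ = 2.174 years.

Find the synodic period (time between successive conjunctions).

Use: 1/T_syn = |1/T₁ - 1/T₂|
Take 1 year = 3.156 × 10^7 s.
T₁ = 3.301 × 10^4 years = 1.0418 × 10^12 s
T₂ = 2.174 years = 6.86114 × 10^7 s
1/T₁ = 9.59881 × 10^-13 s⁻¹
1/T₂ = 1.45748 × 10^-8 s⁻¹
|1/T₁ − 1/T₂| = 1.45739 × 10^-8 s⁻¹
T_syn = 1 / |1/T₁ − 1/T₂| = 6.8616 × 10^7 s ≈ 2.174 years

Final answer: T_syn = 2.174 years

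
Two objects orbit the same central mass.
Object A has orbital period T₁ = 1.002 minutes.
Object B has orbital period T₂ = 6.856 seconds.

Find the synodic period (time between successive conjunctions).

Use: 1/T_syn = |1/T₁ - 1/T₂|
T₁ = 1.002 minutes = 60.12 s
T₂ = 6.856 seconds
1/T₁ = 0.0166334 s⁻¹
1/T₂ = 0.145858 s⁻¹
|1/T₁ − 1/T₂| = 0.129224 s⁻¹
T_syn = 1 / |1/T₁ − 1/T₂| = 7.73849 s ≈ 7.738 seconds

Final answer: T_syn = 7.738 seconds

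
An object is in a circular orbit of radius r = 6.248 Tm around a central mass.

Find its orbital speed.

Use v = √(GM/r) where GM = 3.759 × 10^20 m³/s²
r = 6.248 Tm = 6.248 × 10^12 m
GM = 3.759 × 10^20 m³/s²
GM/r = (3.759 × 10^20) / (6.248 × 10^12) = 6.01633 × 10^7 m²/s²
v = √(GM/r) = 7756.5 m/s ≈ 7.756 km/s

Final answer: 7.756 km/s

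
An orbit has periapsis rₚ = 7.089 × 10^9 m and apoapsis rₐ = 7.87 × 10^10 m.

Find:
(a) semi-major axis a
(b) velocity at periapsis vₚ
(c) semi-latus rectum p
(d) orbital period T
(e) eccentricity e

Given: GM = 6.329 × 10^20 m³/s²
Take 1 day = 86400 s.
rₚ = 7.089 × 10^9 m
rₐ = 7.87 × 10^10 m
GM = 6.329 × 10^20 m³/s²
a = (rₚ + rₐ)/2 = 4.28945 × 10^10 m
e = (rₐ − rₚ)/(rₐ + rₚ) = (7.1611 × 10^10) / (8.5789 × 10^10) = 0.834734
(a) a = 4.28945 × 10^10 m ≈ 4.289 × 10^10 m
(b) vₚ² = GM (2/rₚ − 1/a) = 6.329 × 10^20 × (2.82127 × 10^-10 − 2.3313 × 10^-11) = 1.63804 × 10^11 m²/s²;  vₚ = 404726 m/s ≈ 404.7 km/s
(c) 1 − e² = 0.303219;  p = a(1 − e²) = 4.28945 × 10^10 × 0.303219 = 1.30064 × 10^10 m ≈ 1.301 × 10^10 m
(d) a³ = 7.89232 × 10^31 m³;  T = 2π √(a³/GM) = 2π × 353130 s = 2.21878 × 10^6 s ≈ 25.68 days
(e) e = 0.834734 ≈ 0.8347

Final answer:
(a) semi-major axis a = 4.289 × 10^10 m
(b) velocity at periapsis vₚ = 404.7 km/s
(c) semi-latus rectum p = 1.301 × 10^10 m
(d) orbital period T = 25.68 days
(e) eccentricity e = 0.8347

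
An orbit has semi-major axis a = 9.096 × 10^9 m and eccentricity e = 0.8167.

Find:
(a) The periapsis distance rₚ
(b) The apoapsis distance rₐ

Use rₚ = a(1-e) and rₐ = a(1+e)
a = 9.096 × 10^9 m
e = 0.8167:  1 − e = 0.1833,  1 + e = 1.8167
(a) rₚ = a(1 − e) = 9.096 × 10^9 m × 0.1833 = 1.6673 × 10^9 m ≈ 1.667 × 10^9 m
(b) rₐ = a(1 + e) = 9.096 × 10^9 m × 1.8167 = 1.65247 × 10^10 m ≈ 1.652 × 10^10 m

Final answer:
(a) rₚ = 1.667 × 10^9 m
(b) rₐ = 1.652 × 10^10 m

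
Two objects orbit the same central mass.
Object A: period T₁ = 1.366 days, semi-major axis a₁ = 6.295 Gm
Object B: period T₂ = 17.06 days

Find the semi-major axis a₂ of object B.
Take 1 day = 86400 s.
T₁ = 1.366 days = 118022 s
T₂ = 17.06 days = 1.47398 × 10^6 s
a₁ = 6.295 Gm = 6.295 × 10^9 m
Kepler's third law: (T₂/T₁)² = (a₂/a₁)³  ⇒  a₂ = a₁ (T₂/T₁)^(2/3)
T₂/T₁ = 12.489
(T₂/T₁)^(2/3) = 5.38293
a₂ = 6.295 × 10^9 m × 5.38293 = 3.38856 × 10^10 m ≈ 33.89 Gm

Final answer: a₂ = 33.89 Gm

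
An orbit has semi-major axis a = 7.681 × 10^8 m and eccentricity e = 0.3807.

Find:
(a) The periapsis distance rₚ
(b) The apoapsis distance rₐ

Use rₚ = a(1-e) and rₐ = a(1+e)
a = 7.681 × 10^8 m
e = 0.3807:  1 − e = 0.6193,  1 + e = 1.3807
(a) rₚ = a(1 − e) = 7.681 × 10^8 m × 0.6193 = 4.75684 × 10^8 m ≈ 4.757 × 10^8 m
(b) rₐ = a(1 + e) = 7.681 × 10^8 m × 1.3807 = 1.06052 × 10^9 m ≈ 1.061 × 10^9 m

Final answer:
(a) rₚ = 4.757 × 10^8 m
(b) rₐ = 1.061 × 10^9 m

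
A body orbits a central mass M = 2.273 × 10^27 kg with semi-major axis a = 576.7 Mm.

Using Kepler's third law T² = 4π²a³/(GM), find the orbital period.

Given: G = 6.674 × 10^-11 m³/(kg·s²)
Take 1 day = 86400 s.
M = 2.273 × 10^27 kg
GM = G × M = 6.674 × 10^-11 × 2.273 × 10^27 = 1.517 × 10^17 m³/s²
a = 576.7 Mm = 5.767 × 10^8 m
a³ = 1.91801 × 10^26 m³
T = 2π √(a³/GM) = 2π √((1.91801 × 10^26) / (1.517 × 10^17)) = 2π × 35557.6 s
T = 223415 s ≈ 2.586 days

Final answer: 2.586 days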